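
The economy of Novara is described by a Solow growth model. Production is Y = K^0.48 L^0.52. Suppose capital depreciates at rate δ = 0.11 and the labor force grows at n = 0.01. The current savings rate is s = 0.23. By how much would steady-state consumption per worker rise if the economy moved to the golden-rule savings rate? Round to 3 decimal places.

Δc ≈ 0.466

n + δ = 0.01 + 0.11 = 0.12.
Current steady state (s = 0.23): k* = (0.23/0.12)^(1/0.52) ≈ 3.4943, y* = 3.4943^0.48 ≈ 1.8231, c* = (1−0.23)·1.8231 ≈ 1.4038.
Setting f'(k) = n+δ gives 0.48·k^(0.48−1) = 0.12, hence k_gold = (0.48/0.12)^(1/0.52) ≈ 14.3816.
y_gold = 14.3816^0.48 ≈ 3.5954, c_gold = y_gold − 0.12·k_gold ≈ 1.8696.
Gain: Δc = 1.8696 − 1.4038 ≈ 0.4658.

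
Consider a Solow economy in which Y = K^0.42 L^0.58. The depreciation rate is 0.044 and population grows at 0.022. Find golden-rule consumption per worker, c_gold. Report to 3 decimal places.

Break-even investment rate: n + δ = 0.022 + 0.044 = 0.066.
Golden rule sets MPK = n+δ: 0.42·k^(0.42−1) = 0.066, so k_gold = (0.42/0.066)^(1/0.58) ≈ 24.3052.
y_gold = 24.3052^0.42 ≈ 3.8194.
c_gold = y_gold − (n+δ)·k_gold = 3.8194 − 0.066·24.3052 ≈ 2.2152.

c_gold ≈ 2.215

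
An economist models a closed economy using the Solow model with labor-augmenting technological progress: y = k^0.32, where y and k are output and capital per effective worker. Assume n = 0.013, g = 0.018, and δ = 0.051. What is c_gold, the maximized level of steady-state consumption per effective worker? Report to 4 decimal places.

c_gold ≈ 1.2906

Capital per effective worker breaks even when investment replaces (n + g + δ)·k; here n + g + δ = 0.082.
Maximizing c = f(k) − (n+g+δ)·k gives f'(k) = n+g+δ, i.e. 0.32·k^(0.32−1) = 0.082, so k_gold = (0.32/0.082)^(1/0.68) ≈ 7.4065.
y_gold = 7.4065^0.32 ≈ 1.8979.
c_gold = y_gold − (n+g+δ)·k_gold = 1.8979 − 0.082·7.4065 ≈ 1.2906.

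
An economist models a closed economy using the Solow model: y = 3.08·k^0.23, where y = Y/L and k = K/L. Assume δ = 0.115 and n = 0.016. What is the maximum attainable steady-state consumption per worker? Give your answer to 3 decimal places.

n + δ = 0.016 + 0.115 = 0.131.
At the golden rule the marginal product of capital equals n+δ: 0.23·3.08·k^(0.23−1) = 0.131. Solving, k_gold = (0.23·3.08/0.131)^(1/0.77) ≈ 8.9528.
y_gold = 3.08·8.9528^0.23 ≈ 5.0992.
c_gold = y_gold − (n+δ)·k_gold = 5.0992 − 0.131·8.9528 ≈ 3.9264.

c_gold ≈ 3.926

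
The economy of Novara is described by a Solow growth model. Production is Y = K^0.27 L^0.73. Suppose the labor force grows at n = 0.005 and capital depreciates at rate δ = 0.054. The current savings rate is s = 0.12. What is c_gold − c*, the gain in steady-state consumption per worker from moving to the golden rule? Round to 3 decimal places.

Break-even investment rate: n + δ = 0.005 + 0.054 = 0.059.
Current steady state (s = 0.12): k* = (0.12/0.059)^(1/0.73) ≈ 2.6447, y* = 2.6447^0.27 ≈ 1.3003, c* = (1−0.12)·1.3003 ≈ 1.1443.
Maximizing c = f(k) − (n+δ)·k gives f'(k) = n+δ, i.e. 0.27·k^(0.27−1) = 0.059, so k_gold = (0.27/0.059)^(1/0.73) ≈ 8.0318.
y_gold = 8.0318^0.27 ≈ 1.7551, c_gold = y_gold − 0.059·k_gold ≈ 1.2812.
Gain: Δc = 1.2812 − 1.1443 ≈ 0.1370.

Δc ≈ 0.137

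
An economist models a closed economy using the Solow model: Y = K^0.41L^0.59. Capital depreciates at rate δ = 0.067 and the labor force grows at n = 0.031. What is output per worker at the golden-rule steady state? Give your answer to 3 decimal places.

y_gold ≈ 2.704

The effective depreciation rate is n + δ = 0.031 + 0.067 = 0.098.
Golden rule sets MPK = n+δ: 0.41·k^(0.41−1) = 0.098, so k_gold = (0.41/0.098)^(1/0.59) ≈ 11.3107.
Output: y_gold = k_gold^0.41 = 11.3107^0.41 ≈ 2.7035.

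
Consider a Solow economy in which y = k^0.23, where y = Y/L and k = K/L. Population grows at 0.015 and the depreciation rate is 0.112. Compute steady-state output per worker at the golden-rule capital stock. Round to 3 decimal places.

y_gold ≈ 1.194

Break-even investment rate: n + δ = 0.015 + 0.112 = 0.127.
Setting f'(k) = n+δ gives 0.23·k^(0.23−1) = 0.127, hence k_gold = (0.23/0.127)^(1/0.77) ≈ 2.1626.
Output: y_gold = k_gold^0.23 = 2.1626^0.23 ≈ 1.1941.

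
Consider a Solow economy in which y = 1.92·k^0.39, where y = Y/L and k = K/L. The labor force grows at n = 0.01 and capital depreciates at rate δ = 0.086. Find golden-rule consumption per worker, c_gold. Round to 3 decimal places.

n + δ = 0.01 + 0.086 = 0.096.
Setting f'(k) = n+δ gives 0.39·1.92·k^(0.39−1) = 0.096, hence k_gold = (0.39·1.92/0.096)^(1/0.61) ≈ 29.0035.
y_gold = 1.92·29.0035^0.39 ≈ 7.1393.
c_gold = y_gold − (n+δ)·k_gold = 7.1393 − 0.096·29.0035 ≈ 4.3550.

c_gold ≈ 4.355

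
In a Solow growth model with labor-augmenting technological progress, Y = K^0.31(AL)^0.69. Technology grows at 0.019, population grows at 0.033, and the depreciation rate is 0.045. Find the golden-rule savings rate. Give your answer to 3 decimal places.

Break-even investment rate: n + g + δ = 0.033 + 0.019 + 0.045 = 0.097.
At the golden rule MPK = n+g+δ, and in any Cobb-Douglas steady state s = (n+g+δ)·k/y = MPK·k/y = capital's share 0.31.

s_gold = 0.310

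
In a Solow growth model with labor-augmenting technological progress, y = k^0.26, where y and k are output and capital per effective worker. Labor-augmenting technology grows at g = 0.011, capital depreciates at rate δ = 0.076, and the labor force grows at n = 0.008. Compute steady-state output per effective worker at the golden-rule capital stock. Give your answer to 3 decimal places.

The effective depreciation rate is n + g + δ = 0.008 + 0.011 + 0.076 = 0.095.
At the golden rule the marginal product of capital equals n+g+δ: 0.26·k^(0.26−1) = 0.095. Solving, k_gold = (0.26/0.095)^(1/0.74) ≈ 3.8983.
Output: y_gold = k_gold^0.26 = 3.8983^0.26 ≈ 1.4244.

y_gold ≈ 1.424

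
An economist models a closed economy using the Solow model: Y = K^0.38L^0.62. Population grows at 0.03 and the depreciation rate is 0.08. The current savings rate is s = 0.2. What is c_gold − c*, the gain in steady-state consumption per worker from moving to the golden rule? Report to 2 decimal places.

Break-even investment rate: n + δ = 0.03 + 0.08 = 0.11.
Current steady state (s = 0.2): k* = (0.2/0.11)^(1/0.62) ≈ 2.6228, y* = 2.6228^0.38 ≈ 1.4426, c* = (1−0.2)·1.4426 ≈ 1.1540.
Maximizing c = f(k) − (n+δ)·k gives f'(k) = n+δ, i.e. 0.38·k^(0.38−1) = 0.11, so k_gold = (0.38/0.11)^(1/0.62) ≈ 7.3854.
y_gold = 7.3854^0.38 ≈ 2.1379, c_gold = y_gold − 0.11·k_gold ≈ 1.3255.
Gain: Δc = 1.3255 − 1.1540 ≈ 0.1714.

Δc ≈ 0.17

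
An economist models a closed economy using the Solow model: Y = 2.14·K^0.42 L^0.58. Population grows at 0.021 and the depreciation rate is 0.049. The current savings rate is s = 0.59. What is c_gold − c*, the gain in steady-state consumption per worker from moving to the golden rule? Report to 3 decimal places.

Δc ≈ 0.755

n + δ = 0.021 + 0.049 = 0.07.
Current steady state (s = 0.59): k* = (0.59·2.14/0.07)^(1/0.58) ≈ 146.4895, y* = 2.14·146.4895^0.42 ≈ 17.3801, c* = (1−0.59)·17.3801 ≈ 7.1258.
Setting f'(k) = n+δ gives 0.42·2.14·k^(0.42−1) = 0.07, hence k_gold = (0.42·2.14/0.07)^(1/0.58) ≈ 81.5303.
y_gold = 2.14·81.5303^0.42 ≈ 13.5884, c_gold = y_gold − 0.07·k_gold ≈ 7.8813.
Gain: Δc = 7.8813 − 7.1258 ≈ 0.7554.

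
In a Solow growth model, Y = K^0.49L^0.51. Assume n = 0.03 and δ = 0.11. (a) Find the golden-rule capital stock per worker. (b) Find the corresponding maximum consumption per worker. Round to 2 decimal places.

n + δ = 0.03 + 0.11 = 0.14.
Golden rule sets MPK = n+δ: 0.49·k^(0.49−1) = 0.14, so k_gold = (0.49/0.14)^(1/0.51) ≈ 11.6627.
y_gold = 11.6627^0.49 ≈ 3.3322; c_gold = y_gold − 0.14·k_gold ≈ 1.6994.

(a) k_gold ≈ 11.66; (b) c_gold ≈ 1.70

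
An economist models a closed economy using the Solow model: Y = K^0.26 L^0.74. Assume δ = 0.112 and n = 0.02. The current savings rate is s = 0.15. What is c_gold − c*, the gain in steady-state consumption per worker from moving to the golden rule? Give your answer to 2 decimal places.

Δc ≈ 0.05

Break-even investment rate: n + δ = 0.02 + 0.112 = 0.132.
Current steady state (s = 0.15): k* = (0.15/0.132)^(1/0.74) ≈ 1.1886, y* = 1.1886^0.26 ≈ 1.0459, c* = (1−0.15)·1.0459 ≈ 0.8890.
Golden rule sets MPK = n+δ: 0.26·k^(0.26−1) = 0.132, so k_gold = (0.26/0.132)^(1/0.74) ≈ 2.4994.
y_gold = 2.4994^0.26 ≈ 1.2689, c_gold = y_gold − 0.132·k_gold ≈ 0.9390.
Gain: Δc = 0.9390 − 0.8890 ≈ 0.0500.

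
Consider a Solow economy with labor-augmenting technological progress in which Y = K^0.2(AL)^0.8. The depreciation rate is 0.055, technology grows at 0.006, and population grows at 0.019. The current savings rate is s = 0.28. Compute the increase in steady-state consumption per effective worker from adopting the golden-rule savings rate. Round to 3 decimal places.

Δc ≈ 0.021

Capital per effective worker breaks even when investment replaces (n + g + δ)·k; here n + g + δ = 0.08.
Current steady state (s = 0.28): k* = (0.28/0.08)^(1/0.8) ≈ 4.7872, y* = 4.7872^0.2 ≈ 1.3678, c* = (1−0.28)·1.3678 ≈ 0.9848.
Setting f'(k) = n+g+δ gives 0.2·k^(0.2−1) = 0.08, hence k_gold = (0.2/0.08)^(1/0.8) ≈ 3.1436.
y_gold = 3.1436^0.2 ≈ 1.2574, c_gold = y_gold − 0.08·k_gold ≈ 1.0059.
Gain: Δc = 1.0059 − 0.9848 ≈ 0.0211.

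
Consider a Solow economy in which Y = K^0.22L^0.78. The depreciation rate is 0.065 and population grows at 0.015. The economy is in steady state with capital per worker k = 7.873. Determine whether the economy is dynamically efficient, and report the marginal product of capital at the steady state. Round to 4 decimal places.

dynamically inefficient; MPK ≈ 0.0440

n + δ = 0.015 + 0.065 = 0.08.
MPK = 0.22·k^(0.22−1) = 0.22·7.873^(-0.78) ≈ 0.0440.
MPK < 0.08, so the economy is dynamically inefficient (over-saving).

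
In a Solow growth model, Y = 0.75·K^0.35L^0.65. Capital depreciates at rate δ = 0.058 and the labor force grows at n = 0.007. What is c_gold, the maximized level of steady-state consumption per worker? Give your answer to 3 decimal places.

c_gold ≈ 1.034

Capital per worker breaks even when investment replaces (n + δ)·k; here n + δ = 0.065.
Setting f'(k) = n+δ gives 0.35·0.75·k^(0.35−1) = 0.065, hence k_gold = (0.35·0.75/0.065)^(1/0.65) ≈ 8.5633.
y_gold = 0.75·8.5633^0.35 ≈ 1.5903.
c_gold = y_gold − (n+δ)·k_gold = 1.5903 − 0.065·8.5633 ≈ 1.0337.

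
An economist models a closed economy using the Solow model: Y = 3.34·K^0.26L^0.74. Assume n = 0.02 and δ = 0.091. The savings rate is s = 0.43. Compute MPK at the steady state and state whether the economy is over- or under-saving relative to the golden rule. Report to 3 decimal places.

Break-even investment rate: n + δ = 0.02 + 0.091 = 0.111.
Steady-state k*: s·A·k^0.26 = 0.111·k gives k* = (0.43·3.34/0.111)^(1/0.74) ≈ 31.8095.
MPK = 0.26·3.34·31.8095^(-0.74) ≈ 0.0671.
MPK < n+δ = 0.111, so the economy is dynamically inefficient (over-saving).

over-saving; MPK ≈ 0.067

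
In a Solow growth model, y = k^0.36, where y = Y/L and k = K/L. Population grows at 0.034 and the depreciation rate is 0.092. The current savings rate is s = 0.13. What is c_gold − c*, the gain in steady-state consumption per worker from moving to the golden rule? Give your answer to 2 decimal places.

Δc ≈ 0.27

n + δ = 0.034 + 0.092 = 0.126.
Current steady state (s = 0.13): k* = (0.13/0.126)^(1/0.64) ≈ 1.0500, y* = 1.0500^0.36 ≈ 1.0177, c* = (1−0.13)·1.0177 ≈ 0.8854.
At the golden rule the marginal product of capital equals n+δ: 0.36·k^(0.36−1) = 0.126. Solving, k_gold = (0.36/0.126)^(1/0.64) ≈ 5.1570.
y_gold = 5.1570^0.36 ≈ 1.8049, c_gold = y_gold − 0.126·k_gold ≈ 1.1552.
Gain: Δc = 1.1552 − 0.8854 ≈ 0.2697.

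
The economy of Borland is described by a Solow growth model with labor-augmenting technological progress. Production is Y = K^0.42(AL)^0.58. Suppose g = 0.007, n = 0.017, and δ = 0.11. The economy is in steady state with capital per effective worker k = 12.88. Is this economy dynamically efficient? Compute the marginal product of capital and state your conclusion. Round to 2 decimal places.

dynamically inefficient; MPK ≈ 0.10

n + g + δ = 0.017 + 0.007 + 0.11 = 0.134.
MPK = 0.42·k^(0.42−1) = 0.42·12.88^(-0.58) ≈ 0.0954.
MPK < 0.134, so the economy is dynamically inefficient (over-saving).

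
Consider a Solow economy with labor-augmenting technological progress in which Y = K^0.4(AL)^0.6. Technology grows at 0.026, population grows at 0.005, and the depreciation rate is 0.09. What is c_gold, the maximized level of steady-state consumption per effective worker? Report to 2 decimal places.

Break-even investment rate: n + g + δ = 0.005 + 0.026 + 0.09 = 0.121.
Golden rule sets MPK = n+g+δ: 0.4·k^(0.4−1) = 0.121, so k_gold = (0.4/0.121)^(1/0.6) ≈ 7.3360.
y_gold = 7.3360^0.4 ≈ 2.2191.
c_gold = y_gold − (n+g+δ)·k_gold = 2.2191 − 0.121·7.3360 ≈ 1.3315.

c_gold ≈ 1.33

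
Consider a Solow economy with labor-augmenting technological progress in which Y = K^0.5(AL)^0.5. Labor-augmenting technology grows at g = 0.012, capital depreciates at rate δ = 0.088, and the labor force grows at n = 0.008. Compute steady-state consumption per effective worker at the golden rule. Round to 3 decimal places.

c_gold ≈ 2.315

Break-even investment rate: n + g + δ = 0.008 + 0.012 + 0.088 = 0.108.
Setting f'(k) = n+g+δ gives 0.5·k^(0.5−1) = 0.108, hence k_gold = (0.5/0.108)^(1/0.5) ≈ 21.4335.
y_gold = 21.4335^0.5 ≈ 4.6296.
c_gold = y_gold − (n+g+δ)·k_gold = 4.6296 − 0.108·21.4335 ≈ 2.3148.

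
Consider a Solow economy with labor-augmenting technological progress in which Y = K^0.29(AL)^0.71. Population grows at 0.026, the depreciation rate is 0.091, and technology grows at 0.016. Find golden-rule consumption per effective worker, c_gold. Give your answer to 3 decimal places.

c_gold ≈ 0.976

Break-even investment rate: n + g + δ = 0.026 + 0.016 + 0.091 = 0.133.
Maximizing c = f(k) − (n+g+δ)·k gives f'(k) = n+g+δ, i.e. 0.29·k^(0.29−1) = 0.133, so k_gold = (0.29/0.133)^(1/0.71) ≈ 2.9980.
y_gold = 2.9980^0.29 ≈ 1.3749.
c_gold = y_gold − (n+g+δ)·k_gold = 1.3749 − 0.133·2.9980 ≈ 0.9762.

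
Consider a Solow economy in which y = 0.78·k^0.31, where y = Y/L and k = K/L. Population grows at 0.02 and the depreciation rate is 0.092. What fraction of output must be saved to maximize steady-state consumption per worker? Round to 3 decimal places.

Capital per worker breaks even when investment replaces (n + δ)·k; here n + δ = 0.112.
At the golden rule MPK = n+δ, and in any Cobb-Douglas steady state s = (n+δ)·k/y = MPK·k/y = capital's share 0.31.

s_gold = 0.310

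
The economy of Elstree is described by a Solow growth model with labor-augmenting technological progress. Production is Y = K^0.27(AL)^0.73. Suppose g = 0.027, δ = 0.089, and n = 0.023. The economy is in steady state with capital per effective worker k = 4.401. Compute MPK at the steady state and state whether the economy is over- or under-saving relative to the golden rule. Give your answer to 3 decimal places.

The effective depreciation rate is n + g + δ = 0.023 + 0.027 + 0.089 = 0.139.
MPK = 0.27·k^(0.27−1) = 0.27·4.401^(-0.73) ≈ 0.0915.
MPK < 0.139, so the economy is dynamically inefficient (over-saving).

over-saving; MPK ≈ 0.092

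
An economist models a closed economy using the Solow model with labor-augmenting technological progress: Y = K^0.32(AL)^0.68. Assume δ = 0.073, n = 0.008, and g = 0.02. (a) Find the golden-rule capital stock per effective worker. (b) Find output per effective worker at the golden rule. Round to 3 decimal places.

Break-even investment rate: n + g + δ = 0.008 + 0.02 + 0.073 = 0.101.
At the golden rule the marginal product of capital equals n+g+δ: 0.32·k^(0.32−1) = 0.101. Solving, k_gold = (0.32/0.101)^(1/0.68) ≈ 5.4515.
y_gold = 5.4515^0.32 ≈ 1.7206.

(a) k_gold ≈ 5.451; (b) y_gold ≈ 1.721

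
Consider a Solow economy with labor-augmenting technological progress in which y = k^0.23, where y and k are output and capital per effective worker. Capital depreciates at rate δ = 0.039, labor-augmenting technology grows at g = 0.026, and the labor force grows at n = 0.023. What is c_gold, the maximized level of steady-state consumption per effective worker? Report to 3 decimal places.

c_gold ≈ 1.026

Capital per effective worker breaks even when investment replaces (n + g + δ)·k; here n + g + δ = 0.088.
At the golden rule the marginal product of capital equals n+g+δ: 0.23·k^(0.23−1) = 0.088. Solving, k_gold = (0.23/0.088)^(1/0.77) ≈ 3.4824.
y_gold = 3.4824^0.23 ≈ 1.3324.
c_gold = y_gold − (n+g+δ)·k_gold = 1.3324 − 0.088·3.4824 ≈ 1.0259.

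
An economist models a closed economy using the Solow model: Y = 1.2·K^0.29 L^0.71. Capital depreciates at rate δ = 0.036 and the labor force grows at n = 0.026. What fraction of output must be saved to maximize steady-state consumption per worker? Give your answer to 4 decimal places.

s_gold = 0.2900

The effective depreciation rate is n + δ = 0.026 + 0.036 = 0.062.
At the golden rule MPK = n+δ, and in any Cobb-Douglas steady state s = (n+δ)·k/y = MPK·k/y = capital's share 0.29.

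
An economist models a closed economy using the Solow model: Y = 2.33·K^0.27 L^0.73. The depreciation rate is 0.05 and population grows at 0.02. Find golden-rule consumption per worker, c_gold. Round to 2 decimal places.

c_gold ≈ 3.83

Break-even investment rate: n + δ = 0.02 + 0.05 = 0.07.
At the golden rule the marginal product of capital equals n+δ: 0.27·2.33·k^(0.27−1) = 0.07. Solving, k_gold = (0.27·2.33/0.07)^(1/0.73) ≈ 20.2456.
y_gold = 2.33·20.2456^0.27 ≈ 5.2489.
c_gold = y_gold − (n+δ)·k_gold = 5.2489 − 0.07·20.2456 ≈ 3.8317.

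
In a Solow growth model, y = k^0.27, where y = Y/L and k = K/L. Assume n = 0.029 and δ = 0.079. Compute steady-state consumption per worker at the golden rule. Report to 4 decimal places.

c_gold ≈ 1.0245

The effective depreciation rate is n + δ = 0.029 + 0.079 = 0.108.
Maximizing c = f(k) − (n+δ)·k gives f'(k) = n+δ, i.e. 0.27·k^(0.27−1) = 0.108, so k_gold = (0.27/0.108)^(1/0.73) ≈ 3.5085.
y_gold = 3.5085^0.27 ≈ 1.4034.
c_gold = y_gold − (n+δ)·k_gold = 1.4034 − 0.108·3.5085 ≈ 1.0245.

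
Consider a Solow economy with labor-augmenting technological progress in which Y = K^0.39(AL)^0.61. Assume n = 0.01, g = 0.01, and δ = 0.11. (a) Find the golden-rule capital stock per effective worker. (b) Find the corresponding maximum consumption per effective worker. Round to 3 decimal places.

(a) k_gold ≈ 6.056; (b) c_gold ≈ 1.231

The effective depreciation rate is n + g + δ = 0.01 + 0.01 + 0.11 = 0.13.
At the golden rule the marginal product of capital equals n+g+δ: 0.39·k^(0.39−1) = 0.13. Solving, k_gold = (0.39/0.13)^(1/0.61) ≈ 6.0557.
y_gold = 6.0557^0.39 ≈ 2.0186; c_gold = y_gold − 0.13·k_gold ≈ 1.2313.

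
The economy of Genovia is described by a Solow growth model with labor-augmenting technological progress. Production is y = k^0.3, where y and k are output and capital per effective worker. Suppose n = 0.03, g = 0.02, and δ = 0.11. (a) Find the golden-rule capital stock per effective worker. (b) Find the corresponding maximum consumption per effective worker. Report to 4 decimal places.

Capital per effective worker breaks even when investment replaces (n + g + δ)·k; here n + g + δ = 0.16.
At the golden rule the marginal product of capital equals n+g+δ: 0.3·k^(0.3−1) = 0.16. Solving, k_gold = (0.3/0.16)^(1/0.7) ≈ 2.4547.
y_gold = 2.4547^0.3 ≈ 1.3092; c_gold = y_gold − 0.16·k_gold ≈ 0.9164.

(a) k_gold ≈ 2.4547; (b) c_gold ≈ 0.9164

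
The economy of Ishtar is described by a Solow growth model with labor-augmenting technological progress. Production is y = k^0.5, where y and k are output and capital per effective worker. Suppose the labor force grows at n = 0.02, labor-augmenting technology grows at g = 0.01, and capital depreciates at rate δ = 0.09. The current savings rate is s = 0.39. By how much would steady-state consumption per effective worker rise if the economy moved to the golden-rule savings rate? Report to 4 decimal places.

Capital per effective worker breaks even when investment replaces (n + g + δ)·k; here n + g + δ = 0.12.
Current steady state (s = 0.39): k* = (0.39/0.12)^(1/0.5) ≈ 10.5625, y* = 10.5625^0.5 ≈ 3.2500, c* = (1−0.39)·3.2500 ≈ 1.9825.
At the golden rule the marginal product of capital equals n+g+δ: 0.5·k^(0.5−1) = 0.12. Solving, k_gold = (0.5/0.12)^(1/0.5) ≈ 17.3611.
y_gold = 17.3611^0.5 ≈ 4.1667, c_gold = y_gold − 0.12·k_gold ≈ 2.0833.
Gain: Δc = 2.0833 − 1.9825 ≈ 0.1008.

Δc ≈ 0.1008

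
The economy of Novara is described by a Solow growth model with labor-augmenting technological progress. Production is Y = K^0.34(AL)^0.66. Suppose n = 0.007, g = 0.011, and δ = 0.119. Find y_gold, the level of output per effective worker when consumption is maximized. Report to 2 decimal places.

n + g + δ = 0.007 + 0.011 + 0.119 = 0.137.
Setting f'(k) = n+g+δ gives 0.34·k^(0.34−1) = 0.137, hence k_gold = (0.34/0.137)^(1/0.66) ≈ 3.9639.
Output: y_gold = k_gold^0.34 = 3.9639^0.34 ≈ 1.5972.

y_gold ≈ 1.60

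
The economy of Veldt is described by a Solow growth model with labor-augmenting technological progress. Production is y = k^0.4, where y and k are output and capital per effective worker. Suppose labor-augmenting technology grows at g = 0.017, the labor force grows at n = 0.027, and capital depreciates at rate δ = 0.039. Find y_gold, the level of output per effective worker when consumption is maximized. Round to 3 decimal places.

y_gold ≈ 2.853

Capital per effective worker breaks even when investment replaces (n + g + δ)·k; here n + g + δ = 0.083.
Maximizing c = f(k) − (n+g+δ)·k gives f'(k) = n+g+δ, i.e. 0.4·k^(0.4−1) = 0.083, so k_gold = (0.4/0.083)^(1/0.6) ≈ 13.7500.
Output: y_gold = k_gold^0.4 = 13.7500^0.4 ≈ 2.8531.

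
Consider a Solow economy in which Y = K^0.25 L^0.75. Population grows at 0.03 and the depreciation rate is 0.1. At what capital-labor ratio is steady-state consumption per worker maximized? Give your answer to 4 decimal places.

k_gold ≈ 2.3915

Capital per worker breaks even when investment replaces (n + δ)·k; here n + δ = 0.13.
At the golden rule the marginal product of capital equals n+δ: 0.25·k^(0.25−1) = 0.13. Solving, k_gold = (0.25/0.13)^(1/0.75) ≈ 2.3915.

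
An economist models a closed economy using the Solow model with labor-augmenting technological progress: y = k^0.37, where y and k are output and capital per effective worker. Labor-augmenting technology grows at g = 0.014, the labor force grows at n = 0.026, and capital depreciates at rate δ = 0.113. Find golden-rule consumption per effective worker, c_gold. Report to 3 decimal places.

c_gold ≈ 1.058

Break-even investment rate: n + g + δ = 0.026 + 0.014 + 0.113 = 0.153.
At the golden rule the marginal product of capital equals n+g+δ: 0.37·k^(0.37−1) = 0.153. Solving, k_gold = (0.37/0.153)^(1/0.63) ≈ 4.0621.
y_gold = 4.0621^0.37 ≈ 1.6797.
c_gold = y_gold − (n+g+δ)·k_gold = 1.6797 − 0.153·4.0621 ≈ 1.0582.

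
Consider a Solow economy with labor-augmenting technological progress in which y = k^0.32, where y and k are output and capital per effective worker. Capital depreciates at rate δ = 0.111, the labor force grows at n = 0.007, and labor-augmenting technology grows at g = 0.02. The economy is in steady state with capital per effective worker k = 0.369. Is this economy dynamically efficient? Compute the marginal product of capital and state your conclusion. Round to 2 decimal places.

The effective depreciation rate is n + g + δ = 0.007 + 0.02 + 0.111 = 0.138.
MPK = 0.32·k^(0.32−1) = 0.32·0.369^(-0.68) ≈ 0.6303.
MPK > 0.138, so the economy is dynamically efficient (under-saving).

dynamically efficient; MPK ≈ 0.63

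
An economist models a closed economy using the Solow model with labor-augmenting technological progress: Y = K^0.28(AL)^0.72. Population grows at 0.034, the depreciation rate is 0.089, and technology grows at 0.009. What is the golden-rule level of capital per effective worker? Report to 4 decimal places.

The effective depreciation rate is n + g + δ = 0.034 + 0.009 + 0.089 = 0.132.
Golden rule sets MPK = n+g+δ: 0.28·k^(0.28−1) = 0.132, so k_gold = (0.28/0.132)^(1/0.72) ≈ 2.8418.

k_gold ≈ 2.8418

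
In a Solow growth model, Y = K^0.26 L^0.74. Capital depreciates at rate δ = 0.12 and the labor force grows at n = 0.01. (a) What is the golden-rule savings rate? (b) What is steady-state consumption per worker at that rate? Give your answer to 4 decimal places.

(a) s_gold = 0.2600; (b) c_gold ≈ 0.9441

n + δ = 0.01 + 0.12 = 0.13.
For Cobb-Douglas, s_gold equals capital's share: s_gold = 0.26.
Golden rule sets MPK = n+δ: 0.26·k^(0.26−1) = 0.13, so k_gold = (0.26/0.13)^(1/0.74) ≈ 2.5515.
y_gold = 2.5515^0.26 ≈ 1.2758; c_gold = (1−0.26)·y_gold ≈ 0.9441.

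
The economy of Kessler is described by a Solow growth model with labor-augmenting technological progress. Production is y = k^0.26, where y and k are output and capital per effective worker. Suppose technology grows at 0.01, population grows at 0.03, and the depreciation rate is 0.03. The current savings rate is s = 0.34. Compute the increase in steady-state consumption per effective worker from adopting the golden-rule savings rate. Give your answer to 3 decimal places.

Δc ≈ 0.023

Break-even investment rate: n + g + δ = 0.03 + 0.01 + 0.03 = 0.07.
Current steady state (s = 0.34): k* = (0.34/0.07)^(1/0.74) ≈ 8.4633, y* = 8.4633^0.26 ≈ 1.7425, c* = (1−0.34)·1.7425 ≈ 1.1500.
Setting f'(k) = n+g+δ gives 0.26·k^(0.26−1) = 0.07, hence k_gold = (0.26/0.07)^(1/0.74) ≈ 5.8898.
y_gold = 5.8898^0.26 ≈ 1.5857, c_gold = y_gold − 0.07·k_gold ≈ 1.1734.
Gain: Δc = 1.1734 − 1.1500 ≈ 0.0234.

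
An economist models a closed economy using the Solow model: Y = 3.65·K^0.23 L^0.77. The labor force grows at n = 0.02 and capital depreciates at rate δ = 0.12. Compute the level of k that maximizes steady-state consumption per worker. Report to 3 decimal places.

Break-even investment rate: n + δ = 0.02 + 0.12 = 0.14.
Golden rule sets MPK = n+δ: 0.23·3.65·k^(0.23−1) = 0.14, so k_gold = (0.23·3.65/0.14)^(1/0.77) ≈ 10.2388.

k_gold ≈ 10.239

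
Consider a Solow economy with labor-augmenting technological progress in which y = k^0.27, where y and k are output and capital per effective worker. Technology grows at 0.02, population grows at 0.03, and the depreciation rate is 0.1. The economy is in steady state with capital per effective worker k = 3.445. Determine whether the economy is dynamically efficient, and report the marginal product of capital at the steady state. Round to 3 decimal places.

The effective depreciation rate is n + g + δ = 0.03 + 0.02 + 0.1 = 0.15.
MPK = 0.27·k^(0.27−1) = 0.27·3.445^(-0.73) ≈ 0.1094.
MPK < 0.15, so the economy is dynamically inefficient (over-saving).

dynamically inefficient; MPK ≈ 0.109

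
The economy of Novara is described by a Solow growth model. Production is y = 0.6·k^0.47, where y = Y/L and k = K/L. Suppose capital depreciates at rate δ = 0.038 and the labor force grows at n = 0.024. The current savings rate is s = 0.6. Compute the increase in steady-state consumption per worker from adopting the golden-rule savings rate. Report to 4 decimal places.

Capital per worker breaks even when investment replaces (n + δ)·k; here n + δ = 0.062.
Current steady state (s = 0.6): k* = (0.6·0.6/0.062)^(1/0.53) ≈ 27.6275, y* = 0.6·27.6275^0.47 ≈ 2.8548, c* = (1−0.6)·2.8548 ≈ 1.1419.
At the golden rule the marginal product of capital equals n+δ: 0.47·0.6·k^(0.47−1) = 0.062. Solving, k_gold = (0.47·0.6/0.062)^(1/0.53) ≈ 17.4277.
y_gold = 0.6·17.4277^0.47 ≈ 2.2990, c_gold = y_gold − 0.062·k_gold ≈ 1.2185.
Gain: Δc = 1.2185 − 1.1419 ≈ 0.0765.

Δc ≈ 0.0765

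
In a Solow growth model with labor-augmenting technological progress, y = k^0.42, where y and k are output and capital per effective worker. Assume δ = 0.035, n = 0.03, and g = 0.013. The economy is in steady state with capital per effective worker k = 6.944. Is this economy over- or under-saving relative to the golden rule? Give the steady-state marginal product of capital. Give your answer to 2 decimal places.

under-saving; MPK ≈ 0.14

Break-even investment rate: n + g + δ = 0.03 + 0.013 + 0.035 = 0.078.
MPK = 0.42·k^(0.42−1) = 0.42·6.944^(-0.58) ≈ 0.1365.
MPK > 0.078, so the economy is dynamically efficient (under-saving).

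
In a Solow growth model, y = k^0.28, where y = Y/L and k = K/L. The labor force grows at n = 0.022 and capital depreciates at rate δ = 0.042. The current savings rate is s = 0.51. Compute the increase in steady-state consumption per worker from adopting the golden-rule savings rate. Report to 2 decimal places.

Δc ≈ 0.18

Capital per worker breaks even when investment replaces (n + δ)·k; here n + δ = 0.064.
Current steady state (s = 0.51): k* = (0.51/0.064)^(1/0.72) ≈ 17.8620, y* = 17.8620^0.28 ≈ 2.2415, c* = (1−0.51)·2.2415 ≈ 1.0983.
Setting f'(k) = n+δ gives 0.28·k^(0.28−1) = 0.064, hence k_gold = (0.28/0.064)^(1/0.72) ≈ 7.7669.
y_gold = 7.7669^0.28 ≈ 1.7753, c_gold = y_gold − 0.064·k_gold ≈ 1.2782.
Gain: Δc = 1.2782 − 1.0983 ≈ 0.1799.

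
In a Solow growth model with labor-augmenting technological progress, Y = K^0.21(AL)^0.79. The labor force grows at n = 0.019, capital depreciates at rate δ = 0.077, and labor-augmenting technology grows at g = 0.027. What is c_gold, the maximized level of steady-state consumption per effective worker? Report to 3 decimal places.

c_gold ≈ 0.911

The effective depreciation rate is n + g + δ = 0.019 + 0.027 + 0.077 = 0.123.
At the golden rule the marginal product of capital equals n+g+δ: 0.21·k^(0.21−1) = 0.123. Solving, k_gold = (0.21/0.123)^(1/0.79) ≈ 1.9682.
y_gold = 1.9682^0.21 ≈ 1.1528.
c_gold = y_gold − (n+g+δ)·k_gold = 1.1528 − 0.123·1.9682 ≈ 0.9107.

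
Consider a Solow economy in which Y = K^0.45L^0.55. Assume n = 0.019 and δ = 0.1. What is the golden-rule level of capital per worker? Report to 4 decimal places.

Break-even investment rate: n + δ = 0.019 + 0.1 = 0.119.
Golden rule sets MPK = n+δ: 0.45·k^(0.45−1) = 0.119, so k_gold = (0.45/0.119)^(1/0.55) ≈ 11.2280.

k_gold ≈ 11.2280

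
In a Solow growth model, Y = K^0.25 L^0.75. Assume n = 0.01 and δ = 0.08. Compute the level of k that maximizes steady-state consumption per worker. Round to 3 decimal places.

Break-even investment rate: n + δ = 0.01 + 0.08 = 0.09.
Setting f'(k) = n+δ gives 0.25·k^(0.25−1) = 0.09, hence k_gold = (0.25/0.09)^(1/0.75) ≈ 3.9048.

k_gold ≈ 3.905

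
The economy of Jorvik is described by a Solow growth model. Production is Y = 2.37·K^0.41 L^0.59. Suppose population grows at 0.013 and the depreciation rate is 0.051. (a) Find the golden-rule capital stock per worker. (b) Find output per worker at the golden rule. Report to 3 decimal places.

The effective depreciation rate is n + δ = 0.013 + 0.051 = 0.064.
Setting f'(k) = n+δ gives 0.41·2.37·k^(0.41−1) = 0.064, hence k_gold = (0.41·2.37/0.064)^(1/0.59) ≈ 100.5291.
y_gold = 2.37·100.5291^0.41 ≈ 15.6924.

(a) k_gold ≈ 100.529; (b) y_gold ≈ 15.692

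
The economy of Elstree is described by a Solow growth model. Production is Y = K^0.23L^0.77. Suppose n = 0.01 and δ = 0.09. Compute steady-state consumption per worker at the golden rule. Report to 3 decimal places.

c_gold ≈ 0.988

The effective depreciation rate is n + δ = 0.01 + 0.09 = 0.1.
Golden rule sets MPK = n+δ: 0.23·k^(0.23−1) = 0.1, so k_gold = (0.23/0.1)^(1/0.77) ≈ 2.9497.
y_gold = 2.9497^0.23 ≈ 1.2825.
c_gold = y_gold − (n+δ)·k_gold = 1.2825 − 0.1·2.9497 ≈ 0.9875.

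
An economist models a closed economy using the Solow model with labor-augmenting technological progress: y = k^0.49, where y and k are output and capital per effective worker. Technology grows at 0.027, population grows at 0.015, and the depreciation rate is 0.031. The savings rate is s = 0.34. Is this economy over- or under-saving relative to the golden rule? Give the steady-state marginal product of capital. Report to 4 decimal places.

The effective depreciation rate is n + g + δ = 0.015 + 0.027 + 0.031 = 0.073.
Steady-state k*: s·k^0.49 = 0.073·k gives k* = (0.34/0.073)^(1/0.51) ≈ 20.4225.
MPK = 0.49·20.4225^(-0.51) ≈ 0.1052.
MPK > n+g+δ = 0.073, so the economy is dynamically efficient (under-saving).

under-saving; MPK ≈ 0.1052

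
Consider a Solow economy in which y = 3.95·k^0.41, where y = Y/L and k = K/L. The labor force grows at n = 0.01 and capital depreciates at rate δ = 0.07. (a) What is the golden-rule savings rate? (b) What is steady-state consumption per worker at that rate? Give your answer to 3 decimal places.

(a) s_gold = 0.410; (b) c_gold ≈ 18.846

Break-even investment rate: n + δ = 0.01 + 0.07 = 0.08.
For Cobb-Douglas, s_gold equals capital's share: s_gold = 0.41.
Maximizing c = f(k) − (n+δ)·k gives f'(k) = n+δ, i.e. 0.41·3.95·k^(0.41−1) = 0.08, so k_gold = (0.41·3.95/0.08)^(1/0.59) ≈ 163.7014.
y_gold = 3.95·163.7014^0.41 ≈ 31.9417; c_gold = (1−0.41)·y_gold ≈ 18.8456.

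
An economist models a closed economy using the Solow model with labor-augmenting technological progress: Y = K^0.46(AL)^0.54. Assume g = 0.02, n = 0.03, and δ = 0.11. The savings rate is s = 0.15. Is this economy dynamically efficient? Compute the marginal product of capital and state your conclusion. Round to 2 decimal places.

n + g + δ = 0.03 + 0.02 + 0.11 = 0.16.
Steady-state k*: s·k^0.46 = 0.16·k gives k* = (0.15/0.16)^(1/0.54) ≈ 0.8874.
MPK = 0.46·0.8874^(-0.54) ≈ 0.4907.
MPK > n+g+δ = 0.16, so the economy is dynamically efficient (under-saving).

dynamically efficient; MPK ≈ 0.49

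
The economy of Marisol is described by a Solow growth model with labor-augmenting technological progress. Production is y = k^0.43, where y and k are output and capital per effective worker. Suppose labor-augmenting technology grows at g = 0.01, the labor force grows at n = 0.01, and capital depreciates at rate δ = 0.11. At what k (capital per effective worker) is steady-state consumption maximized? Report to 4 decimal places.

The effective depreciation rate is n + g + δ = 0.01 + 0.01 + 0.11 = 0.13.
Golden rule sets MPK = n+g+δ: 0.43·k^(0.43−1) = 0.13, so k_gold = (0.43/0.13)^(1/0.57) ≈ 8.1554.

k_gold ≈ 8.1554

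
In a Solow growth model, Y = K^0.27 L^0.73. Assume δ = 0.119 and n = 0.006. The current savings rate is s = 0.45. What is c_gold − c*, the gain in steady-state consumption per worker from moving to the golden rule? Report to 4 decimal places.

Δc ≈ 0.0872

n + δ = 0.006 + 0.119 = 0.125.
Current steady state (s = 0.45): k* = (0.45/0.125)^(1/0.73) ≈ 5.7817, y* = 5.7817^0.27 ≈ 1.6060, c* = (1−0.45)·1.6060 ≈ 0.8833.
Maximizing c = f(k) − (n+δ)·k gives f'(k) = n+δ, i.e. 0.27·k^(0.27−1) = 0.125, so k_gold = (0.27/0.125)^(1/0.73) ≈ 2.8718.
y_gold = 2.8718^0.27 ≈ 1.3295, c_gold = y_gold − 0.125·k_gold ≈ 0.9706.
Gain: Δc = 0.9706 − 0.8833 ≈ 0.0872.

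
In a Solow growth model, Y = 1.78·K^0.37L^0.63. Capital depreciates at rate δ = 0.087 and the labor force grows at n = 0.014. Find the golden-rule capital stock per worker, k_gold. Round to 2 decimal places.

k_gold ≈ 19.61

Break-even investment rate: n + δ = 0.014 + 0.087 = 0.101.
At the golden rule the marginal product of capital equals n+δ: 0.37·1.78·k^(0.37−1) = 0.101. Solving, k_gold = (0.37·1.78/0.101)^(1/0.63) ≈ 19.6128.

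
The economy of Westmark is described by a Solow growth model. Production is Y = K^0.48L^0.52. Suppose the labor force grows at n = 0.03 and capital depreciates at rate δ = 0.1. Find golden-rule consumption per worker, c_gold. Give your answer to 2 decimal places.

c_gold ≈ 1.74

n + δ = 0.03 + 0.1 = 0.13.
At the golden rule the marginal product of capital equals n+δ: 0.48·k^(0.48−1) = 0.13. Solving, k_gold = (0.48/0.13)^(1/0.52) ≈ 12.3298.
y_gold = 12.3298^0.48 ≈ 3.3393.
c_gold = y_gold − (n+δ)·k_gold = 3.3393 − 0.13·12.3298 ≈ 1.7365.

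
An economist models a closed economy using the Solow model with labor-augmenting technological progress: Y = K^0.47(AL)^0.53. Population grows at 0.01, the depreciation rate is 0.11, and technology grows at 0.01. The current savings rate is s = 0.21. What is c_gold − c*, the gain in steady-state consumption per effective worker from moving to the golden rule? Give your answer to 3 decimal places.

Δc ≈ 0.448

Break-even investment rate: n + g + δ = 0.01 + 0.01 + 0.11 = 0.13.
Current steady state (s = 0.21): k* = (0.21/0.13)^(1/0.53) ≈ 2.4716, y* = 2.4716^0.47 ≈ 1.5300, c* = (1−0.21)·1.5300 ≈ 1.2087.
Maximizing c = f(k) − (n+g+δ)·k gives f'(k) = n+g+δ, i.e. 0.47·k^(0.47−1) = 0.13, so k_gold = (0.47/0.13)^(1/0.53) ≈ 11.3011.
y_gold = 11.3011^0.47 ≈ 3.1258, c_gold = y_gold − 0.13·k_gold ≈ 1.6567.
Gain: Δc = 1.6567 − 1.2087 ≈ 0.4480.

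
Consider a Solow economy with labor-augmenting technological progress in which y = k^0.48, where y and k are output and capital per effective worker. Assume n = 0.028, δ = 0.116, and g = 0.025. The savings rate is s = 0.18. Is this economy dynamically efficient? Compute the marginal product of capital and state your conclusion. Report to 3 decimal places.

dynamically efficient; MPK ≈ 0.451

Break-even investment rate: n + g + δ = 0.028 + 0.025 + 0.116 = 0.169.
Steady-state k*: s·k^0.48 = 0.169·k gives k* = (0.18/0.169)^(1/0.52) ≈ 1.1289.
MPK = 0.48·1.1289^(-0.52) ≈ 0.4507.
MPK > n+g+δ = 0.169, so the economy is dynamically efficient (under-saving).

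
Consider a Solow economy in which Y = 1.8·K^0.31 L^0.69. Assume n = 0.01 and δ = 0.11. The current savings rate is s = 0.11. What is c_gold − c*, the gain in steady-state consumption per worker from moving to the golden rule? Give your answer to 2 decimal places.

n + δ = 0.01 + 0.11 = 0.12.
Current steady state (s = 0.11): k* = (0.11·1.8/0.12)^(1/0.69) ≈ 2.0663, y* = 1.8·2.0663^0.31 ≈ 2.2541, c* = (1−0.11)·2.2541 ≈ 2.0062.
Setting f'(k) = n+δ gives 0.31·1.8·k^(0.31−1) = 0.12, hence k_gold = (0.31·1.8/0.12)^(1/0.69) ≈ 9.2752.
y_gold = 1.8·9.2752^0.31 ≈ 3.5904, c_gold = y_gold − 0.12·k_gold ≈ 2.4774.
Gain: Δc = 2.4774 − 2.0062 ≈ 0.4712.

Δc ≈ 0.47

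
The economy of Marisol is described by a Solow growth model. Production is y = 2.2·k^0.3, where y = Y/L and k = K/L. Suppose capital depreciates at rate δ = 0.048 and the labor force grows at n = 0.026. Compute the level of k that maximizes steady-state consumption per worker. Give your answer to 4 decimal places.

k_gold ≈ 22.7818

Break-even investment rate: n + δ = 0.026 + 0.048 = 0.074.
Golden rule sets MPK = n+δ: 0.3·2.2·k^(0.3−1) = 0.074, so k_gold = (0.3·2.2/0.074)^(1/0.7) ≈ 22.7818.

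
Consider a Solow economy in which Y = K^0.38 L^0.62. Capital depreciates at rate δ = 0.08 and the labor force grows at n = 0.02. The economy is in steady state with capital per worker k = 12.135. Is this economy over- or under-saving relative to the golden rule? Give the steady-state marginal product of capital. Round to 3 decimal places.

over-saving; MPK ≈ 0.081

The effective depreciation rate is n + δ = 0.02 + 0.08 = 0.1.
MPK = 0.38·k^(0.38−1) = 0.38·12.135^(-0.62) ≈ 0.0808.
MPK < 0.1, so the economy is dynamically inefficient (over-saving).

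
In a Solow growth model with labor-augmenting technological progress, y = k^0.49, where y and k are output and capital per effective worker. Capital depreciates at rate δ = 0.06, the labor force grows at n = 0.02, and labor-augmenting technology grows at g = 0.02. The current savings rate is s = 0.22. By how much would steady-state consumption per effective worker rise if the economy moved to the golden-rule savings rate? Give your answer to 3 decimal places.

Capital per effective worker breaks even when investment replaces (n + g + δ)·k; here n + g + δ = 0.1.
Current steady state (s = 0.22): k* = (0.22/0.1)^(1/0.51) ≈ 4.6926, y* = 4.6926^0.49 ≈ 2.1330, c* = (1−0.22)·2.1330 ≈ 1.6638.
Setting f'(k) = n+g+δ gives 0.49·k^(0.49−1) = 0.1, hence k_gold = (0.49/0.1)^(1/0.51) ≈ 22.5593.
y_gold = 22.5593^0.49 ≈ 4.6039, c_gold = y_gold − 0.1·k_gold ≈ 2.3480.
Gain: Δc = 2.3480 − 1.6638 ≈ 0.6843.

Δc ≈ 0.684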